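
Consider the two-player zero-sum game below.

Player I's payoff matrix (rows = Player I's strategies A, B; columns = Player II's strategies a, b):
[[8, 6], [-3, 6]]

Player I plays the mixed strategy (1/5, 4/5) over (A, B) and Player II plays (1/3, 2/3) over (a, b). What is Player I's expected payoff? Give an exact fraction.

56/15

Against (1/3, 2/3), each row's expected payoff is A: 20/3; B: 3.
Taking the (1/5, 4/5)-weighted average: (1/5)·(20/3) + (4/5)·(3) = 56/15.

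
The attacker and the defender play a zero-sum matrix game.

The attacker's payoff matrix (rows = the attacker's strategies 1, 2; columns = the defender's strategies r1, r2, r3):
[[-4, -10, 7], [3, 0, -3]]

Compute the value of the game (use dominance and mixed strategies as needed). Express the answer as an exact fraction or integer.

-3/2

Column r1 is strictly dominated by r2 for the defender (it gives the attacker more in every row).
The remaining 2×2 game on (1, 2) × (r2, r3) has no saddle point. Let the attacker play 1 with probability p; indifference gives −10p = 7p − 3(1−p), so p = 3/20.
Similarly the defender's optimal q on r2 is 1/2, and the value is -10·(1/2) + (7)·(1/2) = -3/2.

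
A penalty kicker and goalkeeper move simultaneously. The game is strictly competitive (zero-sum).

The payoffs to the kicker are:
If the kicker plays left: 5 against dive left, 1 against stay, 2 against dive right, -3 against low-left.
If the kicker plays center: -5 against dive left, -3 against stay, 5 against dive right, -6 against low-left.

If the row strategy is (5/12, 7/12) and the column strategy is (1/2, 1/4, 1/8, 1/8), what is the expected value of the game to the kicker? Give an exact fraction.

Against (1/2, 1/4, 1/8, 1/8), each row's expected payoff is left: 21/8; center: -27/8.
Taking the (5/12, 7/12)-weighted average: (5/12)·(21/8) + (7/12)·(-27/8) = -7/8.

-7/8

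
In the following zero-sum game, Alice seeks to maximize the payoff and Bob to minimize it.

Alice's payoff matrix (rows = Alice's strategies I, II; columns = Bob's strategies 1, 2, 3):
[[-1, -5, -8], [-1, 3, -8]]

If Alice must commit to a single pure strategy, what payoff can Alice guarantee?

-8

The worst-case payoff for each row is I: -8, II: -8.
The best of these is -8.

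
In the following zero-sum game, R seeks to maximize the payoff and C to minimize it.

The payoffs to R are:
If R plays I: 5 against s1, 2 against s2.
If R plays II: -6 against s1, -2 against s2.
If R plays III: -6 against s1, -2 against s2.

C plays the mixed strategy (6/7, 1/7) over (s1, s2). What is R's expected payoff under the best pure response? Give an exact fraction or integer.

I: (5)·(6/7) + (2)·(1/7) = 32/7.
II: (-6)·(6/7) + (-2)·(1/7) = -38/7.
III: (-6)·(6/7) + (-2)·(1/7) = -38/7.
The best pure response is I with expected payoff 32/7.

32/7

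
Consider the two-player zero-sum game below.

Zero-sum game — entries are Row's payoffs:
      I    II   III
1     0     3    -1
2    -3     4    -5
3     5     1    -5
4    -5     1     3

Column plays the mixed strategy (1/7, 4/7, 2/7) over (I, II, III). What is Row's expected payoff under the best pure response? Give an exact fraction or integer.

10/7

1: (0)·(1/7) + (3)·(4/7) + (-1)·(2/7) = 10/7.
2: (-3)·(1/7) + (4)·(4/7) + (-5)·(2/7) = 3/7.
3: (5)·(1/7) + (1)·(4/7) + (-5)·(2/7) = -1/7.
4: (-5)·(1/7) + (1)·(4/7) + (3)·(2/7) = 5/7.
The best pure response is 1 with expected payoff 10/7.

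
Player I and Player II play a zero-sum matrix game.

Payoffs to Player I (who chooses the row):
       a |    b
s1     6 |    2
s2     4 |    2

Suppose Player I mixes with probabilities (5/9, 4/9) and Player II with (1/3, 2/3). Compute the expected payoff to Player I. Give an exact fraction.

82/27

Against (1/3, 2/3), each row's expected payoff is s1: 10/3; s2: 8/3.
Taking the (5/9, 4/9)-weighted average: (5/9)·(10/3) + (4/9)·(8/3) = 82/27.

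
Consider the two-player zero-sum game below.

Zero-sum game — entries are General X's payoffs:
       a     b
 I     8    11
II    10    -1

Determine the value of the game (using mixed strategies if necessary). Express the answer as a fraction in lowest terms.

Row minima are 8 and -1, so General X's maximin is 8; column maxima are 10 and 11, so General Y's minimax is 10. These differ, so the equilibrium is in mixed strategies.
Let General X play I with probability p. General Y is indifferent when 8p + 10(1−p) = 11p − (1−p), giving p = 11/14.
Let General Y play a with probability q. General X is indifferent when 8q + 11(1−q) = 10q − (1−q), giving q = 6/7.
The value is 8·(6/7) + (11)·(1/7) = 59/7.

59/7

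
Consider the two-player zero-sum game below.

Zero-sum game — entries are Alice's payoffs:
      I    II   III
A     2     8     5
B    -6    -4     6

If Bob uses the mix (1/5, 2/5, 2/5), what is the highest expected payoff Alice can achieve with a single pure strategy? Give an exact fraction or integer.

28/5

A: (2)·(1/5) + (8)·(2/5) + (5)·(2/5) = 28/5.
B: (-6)·(1/5) + (-4)·(2/5) + (6)·(2/5) = -2/5.
The best pure response is A with expected payoff 28/5.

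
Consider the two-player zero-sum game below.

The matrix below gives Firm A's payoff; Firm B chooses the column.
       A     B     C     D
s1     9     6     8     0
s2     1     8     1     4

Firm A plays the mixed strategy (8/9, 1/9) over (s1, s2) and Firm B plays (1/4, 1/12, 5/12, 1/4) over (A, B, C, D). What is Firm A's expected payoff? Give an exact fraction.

Against (1/4, 1/12, 5/12, 1/4), each row's expected payoff is s1: 73/12; s2: 7/3.
Taking the (8/9, 1/9)-weighted average: (8/9)·(73/12) + (1/9)·(7/3) = 17/3.

17/3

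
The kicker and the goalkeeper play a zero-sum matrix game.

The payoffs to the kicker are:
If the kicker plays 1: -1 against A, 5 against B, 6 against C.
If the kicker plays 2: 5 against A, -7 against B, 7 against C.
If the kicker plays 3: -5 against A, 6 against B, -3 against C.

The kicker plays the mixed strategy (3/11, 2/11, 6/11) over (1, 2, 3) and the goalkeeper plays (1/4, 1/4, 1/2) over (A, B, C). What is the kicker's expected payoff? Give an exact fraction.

21/22

Against (1/4, 1/4, 1/2), each row's expected payoff is 1: 4; 2: 3; 3: -5/4.
Taking the (3/11, 2/11, 6/11)-weighted average: (3/11)·(4) + (2/11)·(3) + (6/11)·(-5/4) = 21/22.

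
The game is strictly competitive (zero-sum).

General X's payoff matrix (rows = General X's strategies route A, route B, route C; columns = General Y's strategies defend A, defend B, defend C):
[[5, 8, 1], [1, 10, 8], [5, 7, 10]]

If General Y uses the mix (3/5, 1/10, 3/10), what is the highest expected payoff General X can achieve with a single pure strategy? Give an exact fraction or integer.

67/10

route A: (5)·(3/5) + (8)·(1/10) + (1)·(3/10) = 41/10.
route B: (1)·(3/5) + (10)·(1/10) + (8)·(3/10) = 4.
route C: (5)·(3/5) + (7)·(1/10) + (10)·(3/10) = 67/10.
The best pure response is route C with expected payoff 67/10.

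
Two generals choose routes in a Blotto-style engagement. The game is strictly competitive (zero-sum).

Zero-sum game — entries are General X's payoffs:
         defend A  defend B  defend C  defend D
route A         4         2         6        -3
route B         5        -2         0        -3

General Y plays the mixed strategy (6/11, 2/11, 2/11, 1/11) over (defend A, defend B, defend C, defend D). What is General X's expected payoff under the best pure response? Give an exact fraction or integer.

route A: (4)·(6/11) + (2)·(2/11) + (6)·(2/11) + (-3)·(1/11) = 37/11.
route B: (5)·(6/11) + (-2)·(2/11) + (0)·(2/11) + (-3)·(1/11) = 23/11.
The best pure response is route A with expected payoff 37/11.

37/11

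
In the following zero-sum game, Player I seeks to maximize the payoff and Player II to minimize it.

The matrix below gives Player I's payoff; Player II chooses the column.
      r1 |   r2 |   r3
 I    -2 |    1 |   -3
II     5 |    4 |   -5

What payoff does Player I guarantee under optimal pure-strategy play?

-3

Row minima: -3, -5 → Player I's maximin is -3.
Column maxima: 5, 4, -3 → Player II's minimax is -3.
They coincide at (I, r3), so the value is -3.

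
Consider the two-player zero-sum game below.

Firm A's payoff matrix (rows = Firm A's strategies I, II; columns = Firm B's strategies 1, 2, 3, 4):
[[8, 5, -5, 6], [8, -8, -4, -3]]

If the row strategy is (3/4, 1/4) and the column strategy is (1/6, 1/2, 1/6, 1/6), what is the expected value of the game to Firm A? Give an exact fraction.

Against (1/6, 1/2, 1/6, 1/6), each row's expected payoff is I: 4; II: -23/6.
Taking the (3/4, 1/4)-weighted average: (3/4)·(4) + (1/4)·(-23/6) = 49/24.

49/24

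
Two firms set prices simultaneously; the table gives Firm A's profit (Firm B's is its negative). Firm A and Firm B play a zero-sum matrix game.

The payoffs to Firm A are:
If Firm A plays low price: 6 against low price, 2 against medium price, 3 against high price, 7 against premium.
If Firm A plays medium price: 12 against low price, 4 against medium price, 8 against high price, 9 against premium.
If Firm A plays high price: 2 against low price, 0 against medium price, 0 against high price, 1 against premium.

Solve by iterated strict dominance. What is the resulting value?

Column low price is strictly dominated by medium price for Firm B (2<6, 4<12, 0<2); eliminate low price.
Column premium is strictly dominated by medium price for Firm B (2<7, 4<9, 0<1); eliminate premium.
Row low price is strictly dominated by row medium price (4>2, 8>3); eliminate low price.
Row high price is strictly dominated by row medium price (4>0, 8>0); eliminate high price.
Column high price is strictly dominated by medium price for Firm B (4<8); eliminate high price.
Only (medium price, medium price) remains, with payoff 4.

4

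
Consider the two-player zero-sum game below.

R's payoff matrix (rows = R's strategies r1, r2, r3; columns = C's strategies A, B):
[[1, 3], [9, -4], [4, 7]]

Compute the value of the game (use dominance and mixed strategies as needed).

79/16

Row r1 is strictly dominated by row r3, so R never plays it.
The remaining 2×2 game on (r2, r3) × (A, B) has no saddle point. Let R play r2 with probability p; indifference gives 9p + 4(1−p) = −4p + 7(1−p), so p = 3/16.
Similarly C's optimal q on A is 11/16, and the value is 9·(11/16) + (-4)·(5/16) = 79/16.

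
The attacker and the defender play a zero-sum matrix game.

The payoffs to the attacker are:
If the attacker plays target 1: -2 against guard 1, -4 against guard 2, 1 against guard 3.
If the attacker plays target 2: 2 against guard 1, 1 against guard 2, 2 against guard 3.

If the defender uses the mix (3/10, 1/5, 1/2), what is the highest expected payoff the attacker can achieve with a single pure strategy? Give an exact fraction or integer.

9/5

target 1: (-2)·(3/10) + (-4)·(1/5) + (1)·(1/2) = -9/10.
target 2: (2)·(3/10) + (1)·(1/5) + (2)·(1/2) = 9/5.
The best pure response is target 2 with expected payoff 9/5.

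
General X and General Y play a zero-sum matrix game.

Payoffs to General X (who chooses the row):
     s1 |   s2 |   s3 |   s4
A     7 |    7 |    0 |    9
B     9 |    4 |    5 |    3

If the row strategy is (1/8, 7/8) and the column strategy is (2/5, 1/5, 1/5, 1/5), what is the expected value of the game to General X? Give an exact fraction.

6

Against (2/5, 1/5, 1/5, 1/5), each row's expected payoff is A: 6; B: 6.
Taking the (1/8, 7/8)-weighted average: (1/8)·(6) + (7/8)·(6) = 6.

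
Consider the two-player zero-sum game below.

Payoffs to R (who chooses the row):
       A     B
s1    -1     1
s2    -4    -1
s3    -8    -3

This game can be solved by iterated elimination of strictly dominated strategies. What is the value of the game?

Column B is strictly dominated by A for C (-1<1, -4<-1, -8<-3); eliminate B.
Row s3 is strictly dominated by row s1 (-1>-8); eliminate s3.
Row s2 is strictly dominated by row s1 (-1>-4); eliminate s2.
Only (s1, A) remains, with payoff -1.

-1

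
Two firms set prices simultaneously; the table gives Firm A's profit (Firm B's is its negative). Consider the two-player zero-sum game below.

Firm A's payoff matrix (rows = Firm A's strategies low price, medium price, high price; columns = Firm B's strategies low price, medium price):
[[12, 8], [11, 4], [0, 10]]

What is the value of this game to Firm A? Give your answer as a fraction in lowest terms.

Row medium price is strictly dominated by row low price, so Firm A never plays it.
The remaining 2×2 game on (low price, high price) × (low price, medium price) has no saddle point. Let Firm A play low price with probability p; indifference gives 12p = 8p + 10(1−p), so p = 5/7.
Similarly Firm B's optimal q on low price is 1/7, and the value is 12·(1/7) + (8)·(6/7) = 60/7.

60/7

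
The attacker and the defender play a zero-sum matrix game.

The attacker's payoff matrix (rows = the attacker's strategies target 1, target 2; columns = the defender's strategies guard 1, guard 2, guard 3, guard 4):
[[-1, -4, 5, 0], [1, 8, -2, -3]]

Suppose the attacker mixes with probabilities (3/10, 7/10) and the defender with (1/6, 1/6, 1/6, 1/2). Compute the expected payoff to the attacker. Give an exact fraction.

-7/30

Against (1/6, 1/6, 1/6, 1/2), each row's expected payoff is target 1: 0; target 2: -1/3.
Taking the (3/10, 7/10)-weighted average: (3/10)·(0) + (7/10)·(-1/3) = -7/30.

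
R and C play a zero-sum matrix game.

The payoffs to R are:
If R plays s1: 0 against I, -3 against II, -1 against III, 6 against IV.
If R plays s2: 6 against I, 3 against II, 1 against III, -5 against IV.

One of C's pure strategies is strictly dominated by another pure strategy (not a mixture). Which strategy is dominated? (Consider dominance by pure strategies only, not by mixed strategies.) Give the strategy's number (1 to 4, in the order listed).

1

C prefers columns that give R less. Compare I with II: -3 < 0, 3 < 6.
So II strictly dominates I for C; I is strictly dominated.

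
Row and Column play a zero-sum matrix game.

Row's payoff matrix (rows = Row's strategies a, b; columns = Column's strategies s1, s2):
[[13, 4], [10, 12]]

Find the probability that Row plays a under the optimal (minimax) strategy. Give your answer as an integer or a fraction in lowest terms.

Row minima are 4 and 10, so Row's maximin is 10; column maxima are 13 and 12, so Column's minimax is 12. These differ, so the equilibrium is in mixed strategies.
Let Row play a with probability p. Column is indifferent when 13p + 10(1−p) = 4p + 12(1−p), giving p = 2/11.

2/11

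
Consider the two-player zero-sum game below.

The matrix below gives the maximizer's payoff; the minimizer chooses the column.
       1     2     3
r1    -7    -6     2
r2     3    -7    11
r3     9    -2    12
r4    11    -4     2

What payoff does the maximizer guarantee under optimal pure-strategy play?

-2

Row minima: -7, -7, -2, -4 → the maximizer's maximin is -2.
Column maxima: 11, -2, 12 → the minimizer's minimax is -2.
They coincide at (r3, 2), so the value is -2.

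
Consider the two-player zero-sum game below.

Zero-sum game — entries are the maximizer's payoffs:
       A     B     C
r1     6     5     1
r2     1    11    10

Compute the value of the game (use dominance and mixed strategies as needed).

Column B is strictly dominated by C for the minimizer (it gives the maximizer more in every row).
The remaining 2×2 game on (r1, r2) × (A, C) has no saddle point. Let the maximizer play r1 with probability p; indifference gives 6p + (1−p) = p + 10(1−p), so p = 9/14.
Similarly the minimizer's optimal q on A is 9/14, and the value is 6·(9/14) + (1)·(5/14) = 59/14.

59/14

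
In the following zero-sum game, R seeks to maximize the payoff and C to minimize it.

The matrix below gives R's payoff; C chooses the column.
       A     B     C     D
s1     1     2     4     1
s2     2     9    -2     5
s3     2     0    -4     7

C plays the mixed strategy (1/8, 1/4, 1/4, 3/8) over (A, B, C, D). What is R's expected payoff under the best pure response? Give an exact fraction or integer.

31/8

s1: (1)·(1/8) + (2)·(1/4) + (4)·(1/4) + (1)·(3/8) = 2.
s2: (2)·(1/8) + (9)·(1/4) + (-2)·(1/4) + (5)·(3/8) = 31/8.
s3: (2)·(1/8) + (0)·(1/4) + (-4)·(1/4) + (7)·(3/8) = 15/8.
The best pure response is s2 with expected payoff 31/8.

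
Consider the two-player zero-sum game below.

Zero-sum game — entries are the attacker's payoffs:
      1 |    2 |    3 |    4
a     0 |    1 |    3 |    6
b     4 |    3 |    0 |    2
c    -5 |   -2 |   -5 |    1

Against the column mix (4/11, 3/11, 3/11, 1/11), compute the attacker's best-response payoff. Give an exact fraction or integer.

a: (0)·(4/11) + (1)·(3/11) + (3)·(3/11) + (6)·(1/11) = 18/11.
b: (4)·(4/11) + (3)·(3/11) + (0)·(3/11) + (2)·(1/11) = 27/11.
c: (-5)·(4/11) + (-2)·(3/11) + (-5)·(3/11) + (1)·(1/11) = -40/11.
The best pure response is b with expected payoff 27/11.

27/11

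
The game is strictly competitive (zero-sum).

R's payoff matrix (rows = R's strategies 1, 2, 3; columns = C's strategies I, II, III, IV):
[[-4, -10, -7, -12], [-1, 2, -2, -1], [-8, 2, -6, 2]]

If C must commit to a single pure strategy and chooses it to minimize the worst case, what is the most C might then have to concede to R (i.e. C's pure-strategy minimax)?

-2

The worst case (largest entry) in each column is I: -1, II: 2, III: -2, IV: 2.
The best (smallest) of these is -2.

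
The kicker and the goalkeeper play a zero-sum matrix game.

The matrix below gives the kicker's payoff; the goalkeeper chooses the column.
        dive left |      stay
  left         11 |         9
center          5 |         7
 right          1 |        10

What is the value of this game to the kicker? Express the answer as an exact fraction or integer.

Row center is strictly dominated by row left, so the kicker never plays it.
The remaining 2×2 game on (left, right) × (dive left, stay) has no saddle point. Let the kicker play left with probability p; indifference gives 11p + (1−p) = 9p + 10(1−p), so p = 9/11.
Similarly the goalkeeper's optimal q on dive left is 1/11, and the value is 11·(1/11) + (9)·(10/11) = 101/11.

101/11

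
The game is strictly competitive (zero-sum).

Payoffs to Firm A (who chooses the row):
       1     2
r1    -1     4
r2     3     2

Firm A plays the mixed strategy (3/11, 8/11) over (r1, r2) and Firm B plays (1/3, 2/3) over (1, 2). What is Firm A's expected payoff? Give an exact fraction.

Against (1/3, 2/3), each row's expected payoff is r1: 7/3; r2: 7/3.
Taking the (3/11, 8/11)-weighted average: (3/11)·(7/3) + (8/11)·(7/3) = 7/3.

7/3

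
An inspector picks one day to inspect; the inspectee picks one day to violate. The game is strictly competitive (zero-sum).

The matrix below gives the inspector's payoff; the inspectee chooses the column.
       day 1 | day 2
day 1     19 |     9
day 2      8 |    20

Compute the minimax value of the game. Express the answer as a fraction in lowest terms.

14

Row minima are 9 and 8, so the inspector's maximin is 9; column maxima are 19 and 20, so the inspectee's minimax is 19. These differ, so the equilibrium is in mixed strategies.
Let the inspector play day 1 with probability p. The inspectee is indifferent when 19p + 8(1−p) = 9p + 20(1−p), giving p = 6/11.
Let the inspectee play day 1 with probability q. The inspector is indifferent when 19q + 9(1−q) = 8q + 20(1−q), giving q = 1/2.
The value is 19·(1/2) + (9)·(1/2) = 14.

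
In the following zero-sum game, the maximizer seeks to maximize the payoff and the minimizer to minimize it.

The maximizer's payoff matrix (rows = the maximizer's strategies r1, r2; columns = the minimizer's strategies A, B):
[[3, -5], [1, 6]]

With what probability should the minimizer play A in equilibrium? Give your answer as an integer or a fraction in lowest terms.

Row minima are -5 and 1, so the maximizer's maximin is 1; column maxima are 3 and 6, so the minimizer's minimax is 3. These differ, so the equilibrium is in mixed strategies.
Let the minimizer play A with probability q. The maximizer is indifferent when 3q − 5(1−q) = q + 6(1−q), giving q = 11/13.

11/13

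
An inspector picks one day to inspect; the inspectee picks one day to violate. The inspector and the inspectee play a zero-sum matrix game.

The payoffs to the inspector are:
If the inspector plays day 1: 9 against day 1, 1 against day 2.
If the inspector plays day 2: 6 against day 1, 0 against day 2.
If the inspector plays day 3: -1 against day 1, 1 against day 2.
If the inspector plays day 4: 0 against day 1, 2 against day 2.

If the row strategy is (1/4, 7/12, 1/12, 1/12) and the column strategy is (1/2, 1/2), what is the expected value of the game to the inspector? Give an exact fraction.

37/12

Against (1/2, 1/2), each row's expected payoff is day 1: 5; day 2: 3; day 3: 0; day 4: 1.
Taking the (1/4, 7/12, 1/12, 1/12)-weighted average: (1/4)·(5) + (7/12)·(3) + (1/12)·(0) + (1/12)·(1) = 37/12.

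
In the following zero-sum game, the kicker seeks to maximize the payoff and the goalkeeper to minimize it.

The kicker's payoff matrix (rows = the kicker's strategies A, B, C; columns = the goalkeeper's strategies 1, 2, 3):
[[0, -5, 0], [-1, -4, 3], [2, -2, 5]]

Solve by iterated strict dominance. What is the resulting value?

Row B is strictly dominated by row C (2>-1, -2>-4, 5>3); eliminate B.
Row A is strictly dominated by row C (2>0, -2>-5, 5>0); eliminate A.
Column 3 is strictly dominated by 1 for the goalkeeper (2<5); eliminate 3.
Column 1 is strictly dominated by 2 for the goalkeeper (-2<2); eliminate 1.
Only (C, 2) remains, with payoff -2.

-2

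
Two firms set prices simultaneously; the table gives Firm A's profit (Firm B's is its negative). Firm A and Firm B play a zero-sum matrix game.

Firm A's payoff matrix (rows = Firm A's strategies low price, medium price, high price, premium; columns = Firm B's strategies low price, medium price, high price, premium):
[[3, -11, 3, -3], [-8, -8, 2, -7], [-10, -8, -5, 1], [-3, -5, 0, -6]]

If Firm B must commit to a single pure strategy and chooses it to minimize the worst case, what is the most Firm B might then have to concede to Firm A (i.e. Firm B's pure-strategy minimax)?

The worst case (largest entry) in each column is low price: 3, medium price: -5, high price: 3, premium: 1.
The best (smallest) of these is -5.

-5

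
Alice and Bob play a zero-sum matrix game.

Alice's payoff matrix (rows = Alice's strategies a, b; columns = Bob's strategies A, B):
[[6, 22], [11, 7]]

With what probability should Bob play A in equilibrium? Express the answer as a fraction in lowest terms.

3/4

Row minima are 6 and 7, so Alice's maximin is 7; column maxima are 11 and 22, so Bob's minimax is 11. These differ, so the equilibrium is in mixed strategies.
Let Bob play A with probability q. Alice is indifferent when 6q + 22(1−q) = 11q + 7(1−q), giving q = 3/4.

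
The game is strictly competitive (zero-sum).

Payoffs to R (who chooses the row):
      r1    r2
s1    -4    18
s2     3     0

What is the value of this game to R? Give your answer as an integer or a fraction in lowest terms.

Row minima are -4 and 0, so R's maximin is 0; column maxima are 3 and 18, so C's minimax is 3. These differ, so the equilibrium is in mixed strategies.
Let R play s1 with probability p. C is indifferent when −4p + 3(1−p) = 18p, giving p = 3/25.
Let C play r1 with probability q. R is indifferent when −4q + 18(1−q) = 3q, giving q = 18/25.
The value is -4·(18/25) + (18)·(7/25) = 54/25.

54/25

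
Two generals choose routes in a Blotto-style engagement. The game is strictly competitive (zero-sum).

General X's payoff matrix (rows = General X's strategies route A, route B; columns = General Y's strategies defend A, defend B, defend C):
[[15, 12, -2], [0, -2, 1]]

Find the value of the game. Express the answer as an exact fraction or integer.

Column defend A is strictly dominated by defend B for General Y (it gives General X more in every row).
The remaining 2×2 game on (route A, route B) × (defend B, defend C) has no saddle point. Let General X play route A with probability p; indifference gives 12p − 2(1−p) = −2p + (1−p), so p = 3/17.
Similarly General Y's optimal q on defend B is 3/17, and the value is 12·(3/17) + (-2)·(14/17) = 8/17.

8/17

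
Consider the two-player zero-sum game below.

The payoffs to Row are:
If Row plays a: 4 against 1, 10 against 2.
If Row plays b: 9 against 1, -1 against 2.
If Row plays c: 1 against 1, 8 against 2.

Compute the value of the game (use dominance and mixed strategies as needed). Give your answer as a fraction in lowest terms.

Row c is strictly dominated by row a, so Row never plays it.
The remaining 2×2 game on (a, b) × (1, 2) has no saddle point. Let Row play a with probability p; indifference gives 4p + 9(1−p) = 10p − (1−p), so p = 5/8.
Similarly Column's optimal q on 1 is 11/16, and the value is 4·(11/16) + (10)·(5/16) = 47/8.

47/8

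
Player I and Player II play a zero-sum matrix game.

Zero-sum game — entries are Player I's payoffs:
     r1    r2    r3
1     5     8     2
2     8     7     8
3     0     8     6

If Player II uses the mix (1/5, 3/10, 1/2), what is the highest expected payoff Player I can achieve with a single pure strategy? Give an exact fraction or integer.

77/10

1: (5)·(1/5) + (8)·(3/10) + (2)·(1/2) = 22/5.
2: (8)·(1/5) + (7)·(3/10) + (8)·(1/2) = 77/10.
3: (0)·(1/5) + (8)·(3/10) + (6)·(1/2) = 27/5.
The best pure response is 2 with expected payoff 77/10.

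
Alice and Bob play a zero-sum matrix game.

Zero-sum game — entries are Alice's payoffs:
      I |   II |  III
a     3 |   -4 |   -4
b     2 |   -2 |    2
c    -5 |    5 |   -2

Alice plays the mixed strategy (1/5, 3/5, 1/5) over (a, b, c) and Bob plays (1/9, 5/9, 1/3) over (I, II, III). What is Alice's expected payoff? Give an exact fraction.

-7/15

Against (1/9, 5/9, 1/3), each row's expected payoff is a: -29/9; b: -2/9; c: 14/9.
Taking the (1/5, 3/5, 1/5)-weighted average: (1/5)·(-29/9) + (3/5)·(-2/9) + (1/5)·(14/9) = -7/15.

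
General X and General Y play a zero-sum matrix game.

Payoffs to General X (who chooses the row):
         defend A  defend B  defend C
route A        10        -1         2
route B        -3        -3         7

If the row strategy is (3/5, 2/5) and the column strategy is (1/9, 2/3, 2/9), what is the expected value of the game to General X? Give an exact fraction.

2/9

Against (1/9, 2/3, 2/9), each row's expected payoff is route A: 8/9; route B: -7/9.
Taking the (3/5, 2/5)-weighted average: (3/5)·(8/9) + (2/5)·(-7/9) = 2/9.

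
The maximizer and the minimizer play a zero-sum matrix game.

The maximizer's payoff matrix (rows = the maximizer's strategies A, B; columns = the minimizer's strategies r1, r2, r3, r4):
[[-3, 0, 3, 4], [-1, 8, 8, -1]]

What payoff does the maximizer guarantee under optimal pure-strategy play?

Row minima: -3, -1 → the maximizer's maximin is -1.
Column maxima: -1, 8, 8, 4 → the minimizer's minimax is -1.
They coincide at (B, r1), so the value is -1.

-1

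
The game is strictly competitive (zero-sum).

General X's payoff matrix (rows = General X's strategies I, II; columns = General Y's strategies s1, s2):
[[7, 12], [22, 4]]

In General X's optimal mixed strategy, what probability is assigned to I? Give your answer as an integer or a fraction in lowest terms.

18/23

Row minima are 7 and 4, so General X's maximin is 7; column maxima are 22 and 12, so General Y's minimax is 12. These differ, so the equilibrium is in mixed strategies.
Let General X play I with probability p. General Y is indifferent when 7p + 22(1−p) = 12p + 4(1−p), giving p = 18/23.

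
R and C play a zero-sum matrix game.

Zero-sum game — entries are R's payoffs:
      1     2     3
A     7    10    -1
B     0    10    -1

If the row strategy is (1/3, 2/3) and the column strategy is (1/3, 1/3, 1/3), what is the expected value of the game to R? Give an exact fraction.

Against (1/3, 1/3, 1/3), each row's expected payoff is A: 16/3; B: 3.
Taking the (1/3, 2/3)-weighted average: (1/3)·(16/3) + (2/3)·(3) = 34/9.

34/9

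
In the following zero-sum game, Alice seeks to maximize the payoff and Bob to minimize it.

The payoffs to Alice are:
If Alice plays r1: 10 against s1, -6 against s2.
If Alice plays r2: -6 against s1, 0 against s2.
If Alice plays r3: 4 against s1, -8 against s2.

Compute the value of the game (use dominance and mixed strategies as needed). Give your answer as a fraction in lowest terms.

Row r3 is strictly dominated by row r1, so Alice never plays it.
The remaining 2×2 game on (r1, r2) × (s1, s2) has no saddle point. Let Alice play r1 with probability p; indifference gives 10p − 6(1−p) = −6p, so p = 3/11.
Similarly Bob's optimal q on s1 is 3/11, and the value is 10·(3/11) + (-6)·(8/11) = -18/11.

-18/11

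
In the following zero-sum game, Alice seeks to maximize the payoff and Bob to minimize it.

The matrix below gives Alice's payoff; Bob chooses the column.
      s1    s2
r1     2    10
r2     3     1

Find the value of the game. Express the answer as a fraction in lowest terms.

Row minima are 2 and 1, so Alice's maximin is 2; column maxima are 3 and 10, so Bob's minimax is 3. These differ, so the equilibrium is in mixed strategies.
Let Alice play r1 with probability p. Bob is indifferent when 2p + 3(1−p) = 10p + (1−p), giving p = 1/5.
Let Bob play s1 with probability q. Alice is indifferent when 2q + 10(1−q) = 3q + (1−q), giving q = 9/10.
The value is 2·(9/10) + (10)·(1/10) = 14/5.

14/5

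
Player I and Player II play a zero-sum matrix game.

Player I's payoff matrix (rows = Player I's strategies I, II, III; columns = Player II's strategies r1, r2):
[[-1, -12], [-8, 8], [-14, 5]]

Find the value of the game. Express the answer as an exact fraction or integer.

-104/27

Row III is strictly dominated by row II, so Player I never plays it.
The remaining 2×2 game on (I, II) × (r1, r2) has no saddle point. Let Player I play I with probability p; indifference gives −p − 8(1−p) = −12p + 8(1−p), so p = 16/27.
Similarly Player II's optimal q on r1 is 20/27, and the value is -1·(20/27) + (-12)·(7/27) = -104/27.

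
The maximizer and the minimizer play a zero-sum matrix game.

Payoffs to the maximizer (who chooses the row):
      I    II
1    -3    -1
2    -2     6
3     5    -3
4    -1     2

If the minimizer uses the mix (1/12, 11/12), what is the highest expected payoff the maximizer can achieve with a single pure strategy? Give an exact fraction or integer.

16/3

1: (-3)·(1/12) + (-1)·(11/12) = -7/6.
2: (-2)·(1/12) + (6)·(11/12) = 16/3.
3: (5)·(1/12) + (-3)·(11/12) = -7/3.
4: (-1)·(1/12) + (2)·(11/12) = 7/4.
The best pure response is 2 with expected payoff 16/3.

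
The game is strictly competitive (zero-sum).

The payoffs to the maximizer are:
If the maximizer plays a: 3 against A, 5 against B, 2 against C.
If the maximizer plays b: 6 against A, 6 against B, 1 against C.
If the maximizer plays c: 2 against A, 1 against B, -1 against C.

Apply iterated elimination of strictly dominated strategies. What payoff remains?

Column A is strictly dominated by C for the minimizer (2<3, 1<6, -1<2); eliminate A.
Column B is strictly dominated by C for the minimizer (2<5, 1<6, -1<1); eliminate B.
Row c is strictly dominated by row a (2>-1); eliminate c.
Row b is strictly dominated by row a (2>1); eliminate b.
Only (a, C) remains, with payoff 2.

2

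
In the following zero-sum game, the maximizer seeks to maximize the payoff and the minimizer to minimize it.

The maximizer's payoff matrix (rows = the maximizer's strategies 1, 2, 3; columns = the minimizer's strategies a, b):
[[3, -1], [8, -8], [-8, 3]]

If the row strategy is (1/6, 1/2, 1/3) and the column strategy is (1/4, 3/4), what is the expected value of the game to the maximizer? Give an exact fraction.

-23/12

Against (1/4, 3/4), each row's expected payoff is 1: 0; 2: -4; 3: 1/4.
Taking the (1/6, 1/2, 1/3)-weighted average: (1/6)·(0) + (1/2)·(-4) + (1/3)·(1/4) = -23/12.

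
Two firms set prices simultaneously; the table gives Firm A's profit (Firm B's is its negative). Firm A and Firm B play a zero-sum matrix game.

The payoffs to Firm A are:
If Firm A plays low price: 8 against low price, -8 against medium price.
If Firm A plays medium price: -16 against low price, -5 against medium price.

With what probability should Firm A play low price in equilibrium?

11/27

Row minima are -8 and -16, so Firm A's maximin is -8; column maxima are 8 and -5, so Firm B's minimax is -5. These differ, so the equilibrium is in mixed strategies.
Let Firm A play low price with probability p. Firm B is indifferent when 8p − 16(1−p) = −8p − 5(1−p), giving p = 11/27.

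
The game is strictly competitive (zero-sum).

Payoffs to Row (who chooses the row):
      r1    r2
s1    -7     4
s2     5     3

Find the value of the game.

41/13

Row minima are -7 and 3, so Row's maximin is 3; column maxima are 5 and 4, so Column's minimax is 4. These differ, so the equilibrium is in mixed strategies.
Let Row play s1 with probability p. Column is indifferent when −7p + 5(1−p) = 4p + 3(1−p), giving p = 2/13.
Let Column play r1 with probability q. Row is indifferent when −7q + 4(1−q) = 5q + 3(1−q), giving q = 1/13.
The value is -7·(1/13) + (4)·(12/13) = 41/13.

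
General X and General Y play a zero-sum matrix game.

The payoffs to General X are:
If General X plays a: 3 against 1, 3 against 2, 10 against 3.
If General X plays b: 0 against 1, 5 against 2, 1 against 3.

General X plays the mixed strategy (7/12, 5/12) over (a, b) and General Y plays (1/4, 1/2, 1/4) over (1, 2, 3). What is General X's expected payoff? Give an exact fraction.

47/12

Against (1/4, 1/2, 1/4), each row's expected payoff is a: 19/4; b: 11/4.
Taking the (7/12, 5/12)-weighted average: (7/12)·(19/4) + (5/12)·(11/4) = 47/12.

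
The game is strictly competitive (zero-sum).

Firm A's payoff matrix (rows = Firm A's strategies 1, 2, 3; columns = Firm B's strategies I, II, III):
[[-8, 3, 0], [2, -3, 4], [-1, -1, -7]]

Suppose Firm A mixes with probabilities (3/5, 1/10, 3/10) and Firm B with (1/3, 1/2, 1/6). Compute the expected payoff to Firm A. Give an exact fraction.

Against (1/3, 1/2, 1/6), each row's expected payoff is 1: -7/6; 2: -1/6; 3: -2.
Taking the (3/5, 1/10, 3/10)-weighted average: (3/5)·(-7/6) + (1/10)·(-1/6) + (3/10)·(-2) = -79/60.

-79/60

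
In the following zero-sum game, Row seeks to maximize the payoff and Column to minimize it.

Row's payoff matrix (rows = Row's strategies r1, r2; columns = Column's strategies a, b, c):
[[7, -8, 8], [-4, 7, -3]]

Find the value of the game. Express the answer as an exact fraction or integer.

17/26

Column c is strictly dominated by a for Column (it gives Row more in every row).
The remaining 2×2 game on (r1, r2) × (a, b) has no saddle point. Let Row play r1 with probability p; indifference gives 7p − 4(1−p) = −8p + 7(1−p), so p = 11/26.
Similarly Column's optimal q on a is 15/26, and the value is 7·(15/26) + (-8)·(11/26) = 17/26.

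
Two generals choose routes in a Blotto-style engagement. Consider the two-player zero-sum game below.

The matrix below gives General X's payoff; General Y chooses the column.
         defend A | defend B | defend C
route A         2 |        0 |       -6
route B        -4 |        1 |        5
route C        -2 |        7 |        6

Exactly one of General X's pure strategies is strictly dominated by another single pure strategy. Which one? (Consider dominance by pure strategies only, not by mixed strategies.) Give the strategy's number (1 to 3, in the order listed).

2

Compare route B with route C: -2 > -4, 7 > 1, 6 > 5.
So route C strictly dominates route B for General X; route B is strictly dominated.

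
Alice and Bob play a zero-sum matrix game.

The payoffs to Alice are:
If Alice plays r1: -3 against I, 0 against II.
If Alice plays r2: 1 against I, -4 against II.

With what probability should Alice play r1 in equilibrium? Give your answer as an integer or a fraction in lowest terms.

5/8

Row minima are -3 and -4, so Alice's maximin is -3; column maxima are 1 and 0, so Bob's minimax is 0. These differ, so the equilibrium is in mixed strategies.
Let Alice play r1 with probability p. Bob is indifferent when −3p + (1−p) = −4(1−p), giving p = 5/8.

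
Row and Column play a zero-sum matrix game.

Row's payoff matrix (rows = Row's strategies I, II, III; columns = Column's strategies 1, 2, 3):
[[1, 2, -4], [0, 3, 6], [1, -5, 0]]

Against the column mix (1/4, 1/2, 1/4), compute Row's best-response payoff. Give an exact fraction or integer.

I: (1)·(1/4) + (2)·(1/2) + (-4)·(1/4) = 1/4.
II: (0)·(1/4) + (3)·(1/2) + (6)·(1/4) = 3.
III: (1)·(1/4) + (-5)·(1/2) + (0)·(1/4) = -9/4.
The best pure response is II with expected payoff 3.

3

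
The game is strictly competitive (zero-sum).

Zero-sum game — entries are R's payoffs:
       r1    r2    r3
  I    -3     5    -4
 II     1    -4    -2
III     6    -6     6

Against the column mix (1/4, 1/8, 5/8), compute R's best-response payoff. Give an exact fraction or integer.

I: (-3)·(1/4) + (5)·(1/8) + (-4)·(5/8) = -21/8.
II: (1)·(1/4) + (-4)·(1/8) + (-2)·(5/8) = -3/2.
III: (6)·(1/4) + (-6)·(1/8) + (6)·(5/8) = 9/2.
The best pure response is III with expected payoff 9/2.

9/2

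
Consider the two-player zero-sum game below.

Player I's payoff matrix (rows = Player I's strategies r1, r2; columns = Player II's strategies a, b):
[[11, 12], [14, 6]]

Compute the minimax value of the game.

34/3

Row minima are 11 and 6, so Player I's maximin is 11; column maxima are 14 and 12, so Player II's minimax is 12. These differ, so the equilibrium is in mixed strategies.
Let Player I play r1 with probability p. Player II is indifferent when 11p + 14(1−p) = 12p + 6(1−p), giving p = 8/9.
Let Player II play a with probability q. Player I is indifferent when 11q + 12(1−q) = 14q + 6(1−q), giving q = 2/3.
The value is 11·(2/3) + (12)·(1/3) = 34/3.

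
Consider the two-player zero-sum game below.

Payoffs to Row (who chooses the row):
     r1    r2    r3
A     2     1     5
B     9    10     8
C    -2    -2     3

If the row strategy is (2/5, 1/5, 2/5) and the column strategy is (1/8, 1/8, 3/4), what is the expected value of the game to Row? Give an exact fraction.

Against (1/8, 1/8, 3/4), each row's expected payoff is A: 33/8; B: 67/8; C: 7/4.
Taking the (2/5, 1/5, 2/5)-weighted average: (2/5)·(33/8) + (1/5)·(67/8) + (2/5)·(7/4) = 161/40.

161/40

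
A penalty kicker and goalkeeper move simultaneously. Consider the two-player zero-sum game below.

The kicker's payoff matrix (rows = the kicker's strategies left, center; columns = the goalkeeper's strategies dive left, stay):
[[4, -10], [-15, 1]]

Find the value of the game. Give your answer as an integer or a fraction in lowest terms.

Row minima are -10 and -15, so the kicker's maximin is -10; column maxima are 4 and 1, so the goalkeeper's minimax is 1. These differ, so the equilibrium is in mixed strategies.
Let the kicker play left with probability p. The goalkeeper is indifferent when 4p − 15(1−p) = −10p + (1−p), giving p = 8/15.
Let the goalkeeper play dive left with probability q. The kicker is indifferent when 4q − 10(1−q) = −15q + (1−q), giving q = 11/30.
The value is 4·(11/30) + (-10)·(19/30) = -73/15.

-73/15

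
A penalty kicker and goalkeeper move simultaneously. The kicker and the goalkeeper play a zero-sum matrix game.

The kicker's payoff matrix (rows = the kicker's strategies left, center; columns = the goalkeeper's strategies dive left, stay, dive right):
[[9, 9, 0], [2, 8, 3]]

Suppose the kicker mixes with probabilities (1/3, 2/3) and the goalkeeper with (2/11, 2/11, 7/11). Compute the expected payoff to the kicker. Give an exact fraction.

118/33

Against (2/11, 2/11, 7/11), each row's expected payoff is left: 36/11; center: 41/11.
Taking the (1/3, 2/3)-weighted average: (1/3)·(36/11) + (2/3)·(41/11) = 118/33.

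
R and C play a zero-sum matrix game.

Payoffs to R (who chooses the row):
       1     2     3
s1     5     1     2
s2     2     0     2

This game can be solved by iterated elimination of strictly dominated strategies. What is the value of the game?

1

Column 1 is strictly dominated by 2 for C (1<5, 0<2); eliminate 1.
Column 3 is strictly dominated by 2 for C (1<2, 0<2); eliminate 3.
Row s2 is strictly dominated by row s1 (1>0); eliminate s2.
Only (s1, 2) remains, with payoff 1.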